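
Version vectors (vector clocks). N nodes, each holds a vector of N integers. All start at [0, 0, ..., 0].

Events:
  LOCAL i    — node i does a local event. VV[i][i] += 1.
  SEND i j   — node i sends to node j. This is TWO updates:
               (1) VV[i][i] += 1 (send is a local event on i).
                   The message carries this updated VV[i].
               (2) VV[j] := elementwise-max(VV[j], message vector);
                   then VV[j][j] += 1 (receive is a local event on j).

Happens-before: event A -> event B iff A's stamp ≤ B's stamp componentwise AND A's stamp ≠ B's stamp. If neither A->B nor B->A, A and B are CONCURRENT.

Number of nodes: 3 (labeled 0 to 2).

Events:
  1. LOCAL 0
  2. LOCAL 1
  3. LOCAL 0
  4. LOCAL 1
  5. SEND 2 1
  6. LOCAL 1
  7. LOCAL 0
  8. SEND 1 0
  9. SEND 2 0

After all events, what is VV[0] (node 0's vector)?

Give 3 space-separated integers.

Answer: 5 5 2

Derivation:
Initial: VV[0]=[0, 0, 0]
Initial: VV[1]=[0, 0, 0]
Initial: VV[2]=[0, 0, 0]
Event 1: LOCAL 0: VV[0][0]++ -> VV[0]=[1, 0, 0]
Event 2: LOCAL 1: VV[1][1]++ -> VV[1]=[0, 1, 0]
Event 3: LOCAL 0: VV[0][0]++ -> VV[0]=[2, 0, 0]
Event 4: LOCAL 1: VV[1][1]++ -> VV[1]=[0, 2, 0]
Event 5: SEND 2->1: VV[2][2]++ -> VV[2]=[0, 0, 1], msg_vec=[0, 0, 1]; VV[1]=max(VV[1],msg_vec) then VV[1][1]++ -> VV[1]=[0, 3, 1]
Event 6: LOCAL 1: VV[1][1]++ -> VV[1]=[0, 4, 1]
Event 7: LOCAL 0: VV[0][0]++ -> VV[0]=[3, 0, 0]
Event 8: SEND 1->0: VV[1][1]++ -> VV[1]=[0, 5, 1], msg_vec=[0, 5, 1]; VV[0]=max(VV[0],msg_vec) then VV[0][0]++ -> VV[0]=[4, 5, 1]
Event 9: SEND 2->0: VV[2][2]++ -> VV[2]=[0, 0, 2], msg_vec=[0, 0, 2]; VV[0]=max(VV[0],msg_vec) then VV[0][0]++ -> VV[0]=[5, 5, 2]
Final vectors: VV[0]=[5, 5, 2]; VV[1]=[0, 5, 1]; VV[2]=[0, 0, 2]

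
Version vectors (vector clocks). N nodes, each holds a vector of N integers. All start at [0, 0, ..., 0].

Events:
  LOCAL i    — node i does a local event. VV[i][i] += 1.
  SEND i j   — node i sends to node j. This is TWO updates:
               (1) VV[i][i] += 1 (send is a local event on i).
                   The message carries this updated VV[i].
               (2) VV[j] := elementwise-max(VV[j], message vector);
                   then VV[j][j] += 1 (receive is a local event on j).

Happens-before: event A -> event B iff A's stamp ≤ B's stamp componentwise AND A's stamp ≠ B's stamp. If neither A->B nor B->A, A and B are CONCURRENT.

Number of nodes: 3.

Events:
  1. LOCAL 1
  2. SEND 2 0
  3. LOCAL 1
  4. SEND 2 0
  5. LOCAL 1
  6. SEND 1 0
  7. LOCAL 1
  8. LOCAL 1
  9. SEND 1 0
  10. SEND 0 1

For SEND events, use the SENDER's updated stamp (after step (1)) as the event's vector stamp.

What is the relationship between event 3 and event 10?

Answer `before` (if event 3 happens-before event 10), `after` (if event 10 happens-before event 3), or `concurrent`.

Answer: before

Derivation:
Initial: VV[0]=[0, 0, 0]
Initial: VV[1]=[0, 0, 0]
Initial: VV[2]=[0, 0, 0]
Event 1: LOCAL 1: VV[1][1]++ -> VV[1]=[0, 1, 0]
Event 2: SEND 2->0: VV[2][2]++ -> VV[2]=[0, 0, 1], msg_vec=[0, 0, 1]; VV[0]=max(VV[0],msg_vec) then VV[0][0]++ -> VV[0]=[1, 0, 1]
Event 3: LOCAL 1: VV[1][1]++ -> VV[1]=[0, 2, 0]
Event 4: SEND 2->0: VV[2][2]++ -> VV[2]=[0, 0, 2], msg_vec=[0, 0, 2]; VV[0]=max(VV[0],msg_vec) then VV[0][0]++ -> VV[0]=[2, 0, 2]
Event 5: LOCAL 1: VV[1][1]++ -> VV[1]=[0, 3, 0]
Event 6: SEND 1->0: VV[1][1]++ -> VV[1]=[0, 4, 0], msg_vec=[0, 4, 0]; VV[0]=max(VV[0],msg_vec) then VV[0][0]++ -> VV[0]=[3, 4, 2]
Event 7: LOCAL 1: VV[1][1]++ -> VV[1]=[0, 5, 0]
Event 8: LOCAL 1: VV[1][1]++ -> VV[1]=[0, 6, 0]
Event 9: SEND 1->0: VV[1][1]++ -> VV[1]=[0, 7, 0], msg_vec=[0, 7, 0]; VV[0]=max(VV[0],msg_vec) then VV[0][0]++ -> VV[0]=[4, 7, 2]
Event 10: SEND 0->1: VV[0][0]++ -> VV[0]=[5, 7, 2], msg_vec=[5, 7, 2]; VV[1]=max(VV[1],msg_vec) then VV[1][1]++ -> VV[1]=[5, 8, 2]
Event 3 stamp: [0, 2, 0]
Event 10 stamp: [5, 7, 2]
[0, 2, 0] <= [5, 7, 2]? True
[5, 7, 2] <= [0, 2, 0]? False
Relation: before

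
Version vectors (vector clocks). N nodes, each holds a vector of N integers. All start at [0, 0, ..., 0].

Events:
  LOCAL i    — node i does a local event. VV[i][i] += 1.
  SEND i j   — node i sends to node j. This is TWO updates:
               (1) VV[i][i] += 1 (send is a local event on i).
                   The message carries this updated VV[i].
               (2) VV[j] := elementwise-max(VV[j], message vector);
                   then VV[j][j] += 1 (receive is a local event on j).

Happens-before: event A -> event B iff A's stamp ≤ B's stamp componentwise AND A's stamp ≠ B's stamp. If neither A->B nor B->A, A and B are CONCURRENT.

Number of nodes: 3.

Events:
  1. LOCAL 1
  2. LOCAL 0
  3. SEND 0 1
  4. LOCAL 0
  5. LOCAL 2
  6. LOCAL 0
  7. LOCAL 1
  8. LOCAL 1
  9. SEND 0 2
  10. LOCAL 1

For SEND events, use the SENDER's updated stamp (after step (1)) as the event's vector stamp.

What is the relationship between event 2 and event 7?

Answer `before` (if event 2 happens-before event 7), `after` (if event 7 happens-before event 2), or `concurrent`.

Initial: VV[0]=[0, 0, 0]
Initial: VV[1]=[0, 0, 0]
Initial: VV[2]=[0, 0, 0]
Event 1: LOCAL 1: VV[1][1]++ -> VV[1]=[0, 1, 0]
Event 2: LOCAL 0: VV[0][0]++ -> VV[0]=[1, 0, 0]
Event 3: SEND 0->1: VV[0][0]++ -> VV[0]=[2, 0, 0], msg_vec=[2, 0, 0]; VV[1]=max(VV[1],msg_vec) then VV[1][1]++ -> VV[1]=[2, 2, 0]
Event 4: LOCAL 0: VV[0][0]++ -> VV[0]=[3, 0, 0]
Event 5: LOCAL 2: VV[2][2]++ -> VV[2]=[0, 0, 1]
Event 6: LOCAL 0: VV[0][0]++ -> VV[0]=[4, 0, 0]
Event 7: LOCAL 1: VV[1][1]++ -> VV[1]=[2, 3, 0]
Event 8: LOCAL 1: VV[1][1]++ -> VV[1]=[2, 4, 0]
Event 9: SEND 0->2: VV[0][0]++ -> VV[0]=[5, 0, 0], msg_vec=[5, 0, 0]; VV[2]=max(VV[2],msg_vec) then VV[2][2]++ -> VV[2]=[5, 0, 2]
Event 10: LOCAL 1: VV[1][1]++ -> VV[1]=[2, 5, 0]
Event 2 stamp: [1, 0, 0]
Event 7 stamp: [2, 3, 0]
[1, 0, 0] <= [2, 3, 0]? True
[2, 3, 0] <= [1, 0, 0]? False
Relation: before

Answer: before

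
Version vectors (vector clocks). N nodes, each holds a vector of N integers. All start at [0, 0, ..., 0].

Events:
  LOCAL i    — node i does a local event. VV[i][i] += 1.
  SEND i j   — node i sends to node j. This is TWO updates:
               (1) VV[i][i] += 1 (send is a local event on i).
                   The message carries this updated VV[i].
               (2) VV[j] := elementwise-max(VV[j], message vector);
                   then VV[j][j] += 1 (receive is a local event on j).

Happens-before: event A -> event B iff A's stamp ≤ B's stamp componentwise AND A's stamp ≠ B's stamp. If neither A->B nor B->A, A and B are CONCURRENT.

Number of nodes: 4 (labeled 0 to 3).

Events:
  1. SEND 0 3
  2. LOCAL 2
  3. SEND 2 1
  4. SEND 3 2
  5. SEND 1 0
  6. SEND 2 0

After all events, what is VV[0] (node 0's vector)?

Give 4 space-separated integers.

Answer: 3 2 4 2

Derivation:
Initial: VV[0]=[0, 0, 0, 0]
Initial: VV[1]=[0, 0, 0, 0]
Initial: VV[2]=[0, 0, 0, 0]
Initial: VV[3]=[0, 0, 0, 0]
Event 1: SEND 0->3: VV[0][0]++ -> VV[0]=[1, 0, 0, 0], msg_vec=[1, 0, 0, 0]; VV[3]=max(VV[3],msg_vec) then VV[3][3]++ -> VV[3]=[1, 0, 0, 1]
Event 2: LOCAL 2: VV[2][2]++ -> VV[2]=[0, 0, 1, 0]
Event 3: SEND 2->1: VV[2][2]++ -> VV[2]=[0, 0, 2, 0], msg_vec=[0, 0, 2, 0]; VV[1]=max(VV[1],msg_vec) then VV[1][1]++ -> VV[1]=[0, 1, 2, 0]
Event 4: SEND 3->2: VV[3][3]++ -> VV[3]=[1, 0, 0, 2], msg_vec=[1, 0, 0, 2]; VV[2]=max(VV[2],msg_vec) then VV[2][2]++ -> VV[2]=[1, 0, 3, 2]
Event 5: SEND 1->0: VV[1][1]++ -> VV[1]=[0, 2, 2, 0], msg_vec=[0, 2, 2, 0]; VV[0]=max(VV[0],msg_vec) then VV[0][0]++ -> VV[0]=[2, 2, 2, 0]
Event 6: SEND 2->0: VV[2][2]++ -> VV[2]=[1, 0, 4, 2], msg_vec=[1, 0, 4, 2]; VV[0]=max(VV[0],msg_vec) then VV[0][0]++ -> VV[0]=[3, 2, 4, 2]
Final vectors: VV[0]=[3, 2, 4, 2]; VV[1]=[0, 2, 2, 0]; VV[2]=[1, 0, 4, 2]; VV[3]=[1, 0, 0, 2]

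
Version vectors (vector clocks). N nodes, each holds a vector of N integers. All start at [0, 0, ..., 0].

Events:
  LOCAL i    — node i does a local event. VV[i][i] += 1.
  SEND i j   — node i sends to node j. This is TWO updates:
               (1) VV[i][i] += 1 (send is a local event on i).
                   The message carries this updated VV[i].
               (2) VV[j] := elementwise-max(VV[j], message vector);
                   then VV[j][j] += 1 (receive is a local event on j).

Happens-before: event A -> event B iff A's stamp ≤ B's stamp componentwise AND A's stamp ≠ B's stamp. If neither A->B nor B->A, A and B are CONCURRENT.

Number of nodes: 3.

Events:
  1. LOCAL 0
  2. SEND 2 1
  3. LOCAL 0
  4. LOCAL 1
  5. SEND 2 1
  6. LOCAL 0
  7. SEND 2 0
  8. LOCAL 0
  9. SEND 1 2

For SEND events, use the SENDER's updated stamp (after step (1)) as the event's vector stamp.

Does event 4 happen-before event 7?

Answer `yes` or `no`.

Initial: VV[0]=[0, 0, 0]
Initial: VV[1]=[0, 0, 0]
Initial: VV[2]=[0, 0, 0]
Event 1: LOCAL 0: VV[0][0]++ -> VV[0]=[1, 0, 0]
Event 2: SEND 2->1: VV[2][2]++ -> VV[2]=[0, 0, 1], msg_vec=[0, 0, 1]; VV[1]=max(VV[1],msg_vec) then VV[1][1]++ -> VV[1]=[0, 1, 1]
Event 3: LOCAL 0: VV[0][0]++ -> VV[0]=[2, 0, 0]
Event 4: LOCAL 1: VV[1][1]++ -> VV[1]=[0, 2, 1]
Event 5: SEND 2->1: VV[2][2]++ -> VV[2]=[0, 0, 2], msg_vec=[0, 0, 2]; VV[1]=max(VV[1],msg_vec) then VV[1][1]++ -> VV[1]=[0, 3, 2]
Event 6: LOCAL 0: VV[0][0]++ -> VV[0]=[3, 0, 0]
Event 7: SEND 2->0: VV[2][2]++ -> VV[2]=[0, 0, 3], msg_vec=[0, 0, 3]; VV[0]=max(VV[0],msg_vec) then VV[0][0]++ -> VV[0]=[4, 0, 3]
Event 8: LOCAL 0: VV[0][0]++ -> VV[0]=[5, 0, 3]
Event 9: SEND 1->2: VV[1][1]++ -> VV[1]=[0, 4, 2], msg_vec=[0, 4, 2]; VV[2]=max(VV[2],msg_vec) then VV[2][2]++ -> VV[2]=[0, 4, 4]
Event 4 stamp: [0, 2, 1]
Event 7 stamp: [0, 0, 3]
[0, 2, 1] <= [0, 0, 3]? False. Equal? False. Happens-before: False

Answer: no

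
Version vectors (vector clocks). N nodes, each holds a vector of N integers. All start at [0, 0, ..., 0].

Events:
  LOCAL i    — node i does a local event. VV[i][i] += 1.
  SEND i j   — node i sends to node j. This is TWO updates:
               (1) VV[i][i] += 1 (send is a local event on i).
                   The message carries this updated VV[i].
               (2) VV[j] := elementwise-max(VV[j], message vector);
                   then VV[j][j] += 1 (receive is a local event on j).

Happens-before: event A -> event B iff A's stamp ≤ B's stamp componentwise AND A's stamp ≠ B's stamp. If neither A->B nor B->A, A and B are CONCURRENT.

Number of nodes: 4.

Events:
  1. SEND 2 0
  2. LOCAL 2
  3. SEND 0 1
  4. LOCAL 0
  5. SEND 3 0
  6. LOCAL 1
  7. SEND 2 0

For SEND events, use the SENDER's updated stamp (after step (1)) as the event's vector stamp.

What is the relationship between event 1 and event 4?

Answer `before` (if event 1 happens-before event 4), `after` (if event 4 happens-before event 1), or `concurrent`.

Answer: before

Derivation:
Initial: VV[0]=[0, 0, 0, 0]
Initial: VV[1]=[0, 0, 0, 0]
Initial: VV[2]=[0, 0, 0, 0]
Initial: VV[3]=[0, 0, 0, 0]
Event 1: SEND 2->0: VV[2][2]++ -> VV[2]=[0, 0, 1, 0], msg_vec=[0, 0, 1, 0]; VV[0]=max(VV[0],msg_vec) then VV[0][0]++ -> VV[0]=[1, 0, 1, 0]
Event 2: LOCAL 2: VV[2][2]++ -> VV[2]=[0, 0, 2, 0]
Event 3: SEND 0->1: VV[0][0]++ -> VV[0]=[2, 0, 1, 0], msg_vec=[2, 0, 1, 0]; VV[1]=max(VV[1],msg_vec) then VV[1][1]++ -> VV[1]=[2, 1, 1, 0]
Event 4: LOCAL 0: VV[0][0]++ -> VV[0]=[3, 0, 1, 0]
Event 5: SEND 3->0: VV[3][3]++ -> VV[3]=[0, 0, 0, 1], msg_vec=[0, 0, 0, 1]; VV[0]=max(VV[0],msg_vec) then VV[0][0]++ -> VV[0]=[4, 0, 1, 1]
Event 6: LOCAL 1: VV[1][1]++ -> VV[1]=[2, 2, 1, 0]
Event 7: SEND 2->0: VV[2][2]++ -> VV[2]=[0, 0, 3, 0], msg_vec=[0, 0, 3, 0]; VV[0]=max(VV[0],msg_vec) then VV[0][0]++ -> VV[0]=[5, 0, 3, 1]
Event 1 stamp: [0, 0, 1, 0]
Event 4 stamp: [3, 0, 1, 0]
[0, 0, 1, 0] <= [3, 0, 1, 0]? True
[3, 0, 1, 0] <= [0, 0, 1, 0]? False
Relation: before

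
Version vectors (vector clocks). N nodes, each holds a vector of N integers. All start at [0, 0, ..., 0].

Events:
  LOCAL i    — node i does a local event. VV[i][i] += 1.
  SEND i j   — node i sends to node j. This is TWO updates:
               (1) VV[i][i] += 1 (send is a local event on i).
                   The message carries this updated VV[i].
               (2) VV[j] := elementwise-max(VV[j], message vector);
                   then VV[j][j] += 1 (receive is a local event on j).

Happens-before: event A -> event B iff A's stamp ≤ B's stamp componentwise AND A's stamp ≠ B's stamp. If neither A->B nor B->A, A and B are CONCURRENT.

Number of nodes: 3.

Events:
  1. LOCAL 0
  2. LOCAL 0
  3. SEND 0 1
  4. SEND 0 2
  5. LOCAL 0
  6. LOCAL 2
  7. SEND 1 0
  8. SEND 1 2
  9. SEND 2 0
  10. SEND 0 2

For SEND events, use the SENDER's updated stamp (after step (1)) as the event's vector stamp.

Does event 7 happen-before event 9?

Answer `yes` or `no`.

Answer: yes

Derivation:
Initial: VV[0]=[0, 0, 0]
Initial: VV[1]=[0, 0, 0]
Initial: VV[2]=[0, 0, 0]
Event 1: LOCAL 0: VV[0][0]++ -> VV[0]=[1, 0, 0]
Event 2: LOCAL 0: VV[0][0]++ -> VV[0]=[2, 0, 0]
Event 3: SEND 0->1: VV[0][0]++ -> VV[0]=[3, 0, 0], msg_vec=[3, 0, 0]; VV[1]=max(VV[1],msg_vec) then VV[1][1]++ -> VV[1]=[3, 1, 0]
Event 4: SEND 0->2: VV[0][0]++ -> VV[0]=[4, 0, 0], msg_vec=[4, 0, 0]; VV[2]=max(VV[2],msg_vec) then VV[2][2]++ -> VV[2]=[4, 0, 1]
Event 5: LOCAL 0: VV[0][0]++ -> VV[0]=[5, 0, 0]
Event 6: LOCAL 2: VV[2][2]++ -> VV[2]=[4, 0, 2]
Event 7: SEND 1->0: VV[1][1]++ -> VV[1]=[3, 2, 0], msg_vec=[3, 2, 0]; VV[0]=max(VV[0],msg_vec) then VV[0][0]++ -> VV[0]=[6, 2, 0]
Event 8: SEND 1->2: VV[1][1]++ -> VV[1]=[3, 3, 0], msg_vec=[3, 3, 0]; VV[2]=max(VV[2],msg_vec) then VV[2][2]++ -> VV[2]=[4, 3, 3]
Event 9: SEND 2->0: VV[2][2]++ -> VV[2]=[4, 3, 4], msg_vec=[4, 3, 4]; VV[0]=max(VV[0],msg_vec) then VV[0][0]++ -> VV[0]=[7, 3, 4]
Event 10: SEND 0->2: VV[0][0]++ -> VV[0]=[8, 3, 4], msg_vec=[8, 3, 4]; VV[2]=max(VV[2],msg_vec) then VV[2][2]++ -> VV[2]=[8, 3, 5]
Event 7 stamp: [3, 2, 0]
Event 9 stamp: [4, 3, 4]
[3, 2, 0] <= [4, 3, 4]? True. Equal? False. Happens-before: True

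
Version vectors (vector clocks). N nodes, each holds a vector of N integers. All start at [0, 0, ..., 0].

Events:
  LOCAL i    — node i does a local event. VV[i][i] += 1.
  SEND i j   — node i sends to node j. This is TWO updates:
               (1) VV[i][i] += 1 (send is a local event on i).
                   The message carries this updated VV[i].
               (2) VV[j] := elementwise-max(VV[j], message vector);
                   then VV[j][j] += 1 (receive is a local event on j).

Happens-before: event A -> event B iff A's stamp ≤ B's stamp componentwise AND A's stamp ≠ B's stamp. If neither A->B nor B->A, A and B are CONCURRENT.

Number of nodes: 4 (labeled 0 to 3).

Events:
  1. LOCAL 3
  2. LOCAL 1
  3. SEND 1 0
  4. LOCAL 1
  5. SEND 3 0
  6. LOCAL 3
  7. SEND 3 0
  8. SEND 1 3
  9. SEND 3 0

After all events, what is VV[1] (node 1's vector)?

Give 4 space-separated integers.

Initial: VV[0]=[0, 0, 0, 0]
Initial: VV[1]=[0, 0, 0, 0]
Initial: VV[2]=[0, 0, 0, 0]
Initial: VV[3]=[0, 0, 0, 0]
Event 1: LOCAL 3: VV[3][3]++ -> VV[3]=[0, 0, 0, 1]
Event 2: LOCAL 1: VV[1][1]++ -> VV[1]=[0, 1, 0, 0]
Event 3: SEND 1->0: VV[1][1]++ -> VV[1]=[0, 2, 0, 0], msg_vec=[0, 2, 0, 0]; VV[0]=max(VV[0],msg_vec) then VV[0][0]++ -> VV[0]=[1, 2, 0, 0]
Event 4: LOCAL 1: VV[1][1]++ -> VV[1]=[0, 3, 0, 0]
Event 5: SEND 3->0: VV[3][3]++ -> VV[3]=[0, 0, 0, 2], msg_vec=[0, 0, 0, 2]; VV[0]=max(VV[0],msg_vec) then VV[0][0]++ -> VV[0]=[2, 2, 0, 2]
Event 6: LOCAL 3: VV[3][3]++ -> VV[3]=[0, 0, 0, 3]
Event 7: SEND 3->0: VV[3][3]++ -> VV[3]=[0, 0, 0, 4], msg_vec=[0, 0, 0, 4]; VV[0]=max(VV[0],msg_vec) then VV[0][0]++ -> VV[0]=[3, 2, 0, 4]
Event 8: SEND 1->3: VV[1][1]++ -> VV[1]=[0, 4, 0, 0], msg_vec=[0, 4, 0, 0]; VV[3]=max(VV[3],msg_vec) then VV[3][3]++ -> VV[3]=[0, 4, 0, 5]
Event 9: SEND 3->0: VV[3][3]++ -> VV[3]=[0, 4, 0, 6], msg_vec=[0, 4, 0, 6]; VV[0]=max(VV[0],msg_vec) then VV[0][0]++ -> VV[0]=[4, 4, 0, 6]
Final vectors: VV[0]=[4, 4, 0, 6]; VV[1]=[0, 4, 0, 0]; VV[2]=[0, 0, 0, 0]; VV[3]=[0, 4, 0, 6]

Answer: 0 4 0 0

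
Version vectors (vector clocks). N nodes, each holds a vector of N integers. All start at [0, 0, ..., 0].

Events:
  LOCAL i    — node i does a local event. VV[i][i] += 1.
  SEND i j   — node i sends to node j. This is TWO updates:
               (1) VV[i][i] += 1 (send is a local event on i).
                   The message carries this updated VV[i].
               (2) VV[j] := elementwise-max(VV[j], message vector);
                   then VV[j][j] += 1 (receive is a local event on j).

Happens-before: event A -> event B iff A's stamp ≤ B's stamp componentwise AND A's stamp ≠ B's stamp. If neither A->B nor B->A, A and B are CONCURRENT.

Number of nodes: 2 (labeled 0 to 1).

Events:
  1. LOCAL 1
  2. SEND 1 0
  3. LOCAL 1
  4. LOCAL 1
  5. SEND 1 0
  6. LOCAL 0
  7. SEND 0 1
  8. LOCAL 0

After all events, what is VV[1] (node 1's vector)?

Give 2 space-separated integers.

Initial: VV[0]=[0, 0]
Initial: VV[1]=[0, 0]
Event 1: LOCAL 1: VV[1][1]++ -> VV[1]=[0, 1]
Event 2: SEND 1->0: VV[1][1]++ -> VV[1]=[0, 2], msg_vec=[0, 2]; VV[0]=max(VV[0],msg_vec) then VV[0][0]++ -> VV[0]=[1, 2]
Event 3: LOCAL 1: VV[1][1]++ -> VV[1]=[0, 3]
Event 4: LOCAL 1: VV[1][1]++ -> VV[1]=[0, 4]
Event 5: SEND 1->0: VV[1][1]++ -> VV[1]=[0, 5], msg_vec=[0, 5]; VV[0]=max(VV[0],msg_vec) then VV[0][0]++ -> VV[0]=[2, 5]
Event 6: LOCAL 0: VV[0][0]++ -> VV[0]=[3, 5]
Event 7: SEND 0->1: VV[0][0]++ -> VV[0]=[4, 5], msg_vec=[4, 5]; VV[1]=max(VV[1],msg_vec) then VV[1][1]++ -> VV[1]=[4, 6]
Event 8: LOCAL 0: VV[0][0]++ -> VV[0]=[5, 5]
Final vectors: VV[0]=[5, 5]; VV[1]=[4, 6]

Answer: 4 6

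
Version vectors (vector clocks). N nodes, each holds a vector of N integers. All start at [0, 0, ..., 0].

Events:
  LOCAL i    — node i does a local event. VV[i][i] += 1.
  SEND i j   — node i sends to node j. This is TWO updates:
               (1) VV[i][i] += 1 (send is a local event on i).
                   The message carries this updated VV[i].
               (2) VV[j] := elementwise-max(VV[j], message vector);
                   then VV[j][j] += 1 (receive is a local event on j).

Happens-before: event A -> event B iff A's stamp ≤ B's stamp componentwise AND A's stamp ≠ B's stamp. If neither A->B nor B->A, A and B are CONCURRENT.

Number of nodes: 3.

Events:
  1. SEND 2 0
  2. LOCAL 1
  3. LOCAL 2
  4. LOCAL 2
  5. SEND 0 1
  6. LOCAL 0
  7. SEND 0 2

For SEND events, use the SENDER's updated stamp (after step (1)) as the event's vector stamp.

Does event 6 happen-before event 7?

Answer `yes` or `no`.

Initial: VV[0]=[0, 0, 0]
Initial: VV[1]=[0, 0, 0]
Initial: VV[2]=[0, 0, 0]
Event 1: SEND 2->0: VV[2][2]++ -> VV[2]=[0, 0, 1], msg_vec=[0, 0, 1]; VV[0]=max(VV[0],msg_vec) then VV[0][0]++ -> VV[0]=[1, 0, 1]
Event 2: LOCAL 1: VV[1][1]++ -> VV[1]=[0, 1, 0]
Event 3: LOCAL 2: VV[2][2]++ -> VV[2]=[0, 0, 2]
Event 4: LOCAL 2: VV[2][2]++ -> VV[2]=[0, 0, 3]
Event 5: SEND 0->1: VV[0][0]++ -> VV[0]=[2, 0, 1], msg_vec=[2, 0, 1]; VV[1]=max(VV[1],msg_vec) then VV[1][1]++ -> VV[1]=[2, 2, 1]
Event 6: LOCAL 0: VV[0][0]++ -> VV[0]=[3, 0, 1]
Event 7: SEND 0->2: VV[0][0]++ -> VV[0]=[4, 0, 1], msg_vec=[4, 0, 1]; VV[2]=max(VV[2],msg_vec) then VV[2][2]++ -> VV[2]=[4, 0, 4]
Event 6 stamp: [3, 0, 1]
Event 7 stamp: [4, 0, 1]
[3, 0, 1] <= [4, 0, 1]? True. Equal? False. Happens-before: True

Answer: yes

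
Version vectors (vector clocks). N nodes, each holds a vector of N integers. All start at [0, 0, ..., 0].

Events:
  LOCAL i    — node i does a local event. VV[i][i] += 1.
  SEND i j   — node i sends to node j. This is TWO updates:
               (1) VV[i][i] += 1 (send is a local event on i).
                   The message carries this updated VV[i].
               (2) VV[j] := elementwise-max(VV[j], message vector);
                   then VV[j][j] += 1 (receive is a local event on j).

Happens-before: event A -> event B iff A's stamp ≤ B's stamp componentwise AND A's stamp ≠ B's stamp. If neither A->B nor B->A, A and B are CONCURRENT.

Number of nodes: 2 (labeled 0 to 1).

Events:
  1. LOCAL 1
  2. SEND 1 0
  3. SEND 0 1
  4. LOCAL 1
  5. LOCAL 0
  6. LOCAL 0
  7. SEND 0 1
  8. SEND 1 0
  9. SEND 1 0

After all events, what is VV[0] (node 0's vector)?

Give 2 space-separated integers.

Answer: 7 7

Derivation:
Initial: VV[0]=[0, 0]
Initial: VV[1]=[0, 0]
Event 1: LOCAL 1: VV[1][1]++ -> VV[1]=[0, 1]
Event 2: SEND 1->0: VV[1][1]++ -> VV[1]=[0, 2], msg_vec=[0, 2]; VV[0]=max(VV[0],msg_vec) then VV[0][0]++ -> VV[0]=[1, 2]
Event 3: SEND 0->1: VV[0][0]++ -> VV[0]=[2, 2], msg_vec=[2, 2]; VV[1]=max(VV[1],msg_vec) then VV[1][1]++ -> VV[1]=[2, 3]
Event 4: LOCAL 1: VV[1][1]++ -> VV[1]=[2, 4]
Event 5: LOCAL 0: VV[0][0]++ -> VV[0]=[3, 2]
Event 6: LOCAL 0: VV[0][0]++ -> VV[0]=[4, 2]
Event 7: SEND 0->1: VV[0][0]++ -> VV[0]=[5, 2], msg_vec=[5, 2]; VV[1]=max(VV[1],msg_vec) then VV[1][1]++ -> VV[1]=[5, 5]
Event 8: SEND 1->0: VV[1][1]++ -> VV[1]=[5, 6], msg_vec=[5, 6]; VV[0]=max(VV[0],msg_vec) then VV[0][0]++ -> VV[0]=[6, 6]
Event 9: SEND 1->0: VV[1][1]++ -> VV[1]=[5, 7], msg_vec=[5, 7]; VV[0]=max(VV[0],msg_vec) then VV[0][0]++ -> VV[0]=[7, 7]
Final vectors: VV[0]=[7, 7]; VV[1]=[5, 7]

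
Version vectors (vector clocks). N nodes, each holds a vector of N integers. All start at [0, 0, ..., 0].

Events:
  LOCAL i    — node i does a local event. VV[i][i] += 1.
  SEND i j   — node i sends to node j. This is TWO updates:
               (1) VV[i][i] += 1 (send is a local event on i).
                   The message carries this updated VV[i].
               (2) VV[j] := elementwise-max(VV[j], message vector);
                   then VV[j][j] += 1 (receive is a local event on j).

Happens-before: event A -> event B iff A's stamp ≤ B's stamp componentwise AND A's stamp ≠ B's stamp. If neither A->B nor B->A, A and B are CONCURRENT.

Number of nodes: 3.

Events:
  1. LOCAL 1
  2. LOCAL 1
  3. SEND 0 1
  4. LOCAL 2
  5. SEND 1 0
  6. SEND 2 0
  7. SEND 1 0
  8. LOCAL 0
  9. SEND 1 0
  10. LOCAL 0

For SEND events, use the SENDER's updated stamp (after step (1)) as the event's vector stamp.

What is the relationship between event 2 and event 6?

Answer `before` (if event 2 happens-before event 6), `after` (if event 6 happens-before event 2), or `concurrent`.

Answer: concurrent

Derivation:
Initial: VV[0]=[0, 0, 0]
Initial: VV[1]=[0, 0, 0]
Initial: VV[2]=[0, 0, 0]
Event 1: LOCAL 1: VV[1][1]++ -> VV[1]=[0, 1, 0]
Event 2: LOCAL 1: VV[1][1]++ -> VV[1]=[0, 2, 0]
Event 3: SEND 0->1: VV[0][0]++ -> VV[0]=[1, 0, 0], msg_vec=[1, 0, 0]; VV[1]=max(VV[1],msg_vec) then VV[1][1]++ -> VV[1]=[1, 3, 0]
Event 4: LOCAL 2: VV[2][2]++ -> VV[2]=[0, 0, 1]
Event 5: SEND 1->0: VV[1][1]++ -> VV[1]=[1, 4, 0], msg_vec=[1, 4, 0]; VV[0]=max(VV[0],msg_vec) then VV[0][0]++ -> VV[0]=[2, 4, 0]
Event 6: SEND 2->0: VV[2][2]++ -> VV[2]=[0, 0, 2], msg_vec=[0, 0, 2]; VV[0]=max(VV[0],msg_vec) then VV[0][0]++ -> VV[0]=[3, 4, 2]
Event 7: SEND 1->0: VV[1][1]++ -> VV[1]=[1, 5, 0], msg_vec=[1, 5, 0]; VV[0]=max(VV[0],msg_vec) then VV[0][0]++ -> VV[0]=[4, 5, 2]
Event 8: LOCAL 0: VV[0][0]++ -> VV[0]=[5, 5, 2]
Event 9: SEND 1->0: VV[1][1]++ -> VV[1]=[1, 6, 0], msg_vec=[1, 6, 0]; VV[0]=max(VV[0],msg_vec) then VV[0][0]++ -> VV[0]=[6, 6, 2]
Event 10: LOCAL 0: VV[0][0]++ -> VV[0]=[7, 6, 2]
Event 2 stamp: [0, 2, 0]
Event 6 stamp: [0, 0, 2]
[0, 2, 0] <= [0, 0, 2]? False
[0, 0, 2] <= [0, 2, 0]? False
Relation: concurrent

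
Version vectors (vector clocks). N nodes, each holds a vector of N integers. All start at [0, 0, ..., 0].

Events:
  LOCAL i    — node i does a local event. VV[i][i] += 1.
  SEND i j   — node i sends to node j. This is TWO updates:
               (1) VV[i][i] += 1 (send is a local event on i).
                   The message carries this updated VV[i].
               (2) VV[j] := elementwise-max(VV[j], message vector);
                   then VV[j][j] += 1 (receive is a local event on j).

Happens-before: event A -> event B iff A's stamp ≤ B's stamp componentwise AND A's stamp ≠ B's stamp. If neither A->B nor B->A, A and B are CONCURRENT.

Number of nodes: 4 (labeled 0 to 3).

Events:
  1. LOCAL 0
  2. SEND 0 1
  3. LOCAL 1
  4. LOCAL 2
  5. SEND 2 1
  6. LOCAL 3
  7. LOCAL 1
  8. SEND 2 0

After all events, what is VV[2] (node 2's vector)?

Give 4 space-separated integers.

Answer: 0 0 3 0

Derivation:
Initial: VV[0]=[0, 0, 0, 0]
Initial: VV[1]=[0, 0, 0, 0]
Initial: VV[2]=[0, 0, 0, 0]
Initial: VV[3]=[0, 0, 0, 0]
Event 1: LOCAL 0: VV[0][0]++ -> VV[0]=[1, 0, 0, 0]
Event 2: SEND 0->1: VV[0][0]++ -> VV[0]=[2, 0, 0, 0], msg_vec=[2, 0, 0, 0]; VV[1]=max(VV[1],msg_vec) then VV[1][1]++ -> VV[1]=[2, 1, 0, 0]
Event 3: LOCAL 1: VV[1][1]++ -> VV[1]=[2, 2, 0, 0]
Event 4: LOCAL 2: VV[2][2]++ -> VV[2]=[0, 0, 1, 0]
Event 5: SEND 2->1: VV[2][2]++ -> VV[2]=[0, 0, 2, 0], msg_vec=[0, 0, 2, 0]; VV[1]=max(VV[1],msg_vec) then VV[1][1]++ -> VV[1]=[2, 3, 2, 0]
Event 6: LOCAL 3: VV[3][3]++ -> VV[3]=[0, 0, 0, 1]
Event 7: LOCAL 1: VV[1][1]++ -> VV[1]=[2, 4, 2, 0]
Event 8: SEND 2->0: VV[2][2]++ -> VV[2]=[0, 0, 3, 0], msg_vec=[0, 0, 3, 0]; VV[0]=max(VV[0],msg_vec) then VV[0][0]++ -> VV[0]=[3, 0, 3, 0]
Final vectors: VV[0]=[3, 0, 3, 0]; VV[1]=[2, 4, 2, 0]; VV[2]=[0, 0, 3, 0]; VV[3]=[0, 0, 0, 1]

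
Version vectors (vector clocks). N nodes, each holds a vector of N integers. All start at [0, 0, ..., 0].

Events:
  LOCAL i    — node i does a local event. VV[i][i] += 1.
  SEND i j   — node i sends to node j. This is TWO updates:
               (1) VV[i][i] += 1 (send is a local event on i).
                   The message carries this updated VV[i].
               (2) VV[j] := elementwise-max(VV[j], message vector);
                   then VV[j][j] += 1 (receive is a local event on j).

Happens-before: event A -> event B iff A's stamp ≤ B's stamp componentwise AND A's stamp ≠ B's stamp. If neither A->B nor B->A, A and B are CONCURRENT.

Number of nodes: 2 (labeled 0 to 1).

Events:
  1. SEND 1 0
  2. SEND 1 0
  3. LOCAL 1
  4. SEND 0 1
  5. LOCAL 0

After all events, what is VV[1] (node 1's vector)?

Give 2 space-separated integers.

Answer: 3 4

Derivation:
Initial: VV[0]=[0, 0]
Initial: VV[1]=[0, 0]
Event 1: SEND 1->0: VV[1][1]++ -> VV[1]=[0, 1], msg_vec=[0, 1]; VV[0]=max(VV[0],msg_vec) then VV[0][0]++ -> VV[0]=[1, 1]
Event 2: SEND 1->0: VV[1][1]++ -> VV[1]=[0, 2], msg_vec=[0, 2]; VV[0]=max(VV[0],msg_vec) then VV[0][0]++ -> VV[0]=[2, 2]
Event 3: LOCAL 1: VV[1][1]++ -> VV[1]=[0, 3]
Event 4: SEND 0->1: VV[0][0]++ -> VV[0]=[3, 2], msg_vec=[3, 2]; VV[1]=max(VV[1],msg_vec) then VV[1][1]++ -> VV[1]=[3, 4]
Event 5: LOCAL 0: VV[0][0]++ -> VV[0]=[4, 2]
Final vectors: VV[0]=[4, 2]; VV[1]=[3, 4]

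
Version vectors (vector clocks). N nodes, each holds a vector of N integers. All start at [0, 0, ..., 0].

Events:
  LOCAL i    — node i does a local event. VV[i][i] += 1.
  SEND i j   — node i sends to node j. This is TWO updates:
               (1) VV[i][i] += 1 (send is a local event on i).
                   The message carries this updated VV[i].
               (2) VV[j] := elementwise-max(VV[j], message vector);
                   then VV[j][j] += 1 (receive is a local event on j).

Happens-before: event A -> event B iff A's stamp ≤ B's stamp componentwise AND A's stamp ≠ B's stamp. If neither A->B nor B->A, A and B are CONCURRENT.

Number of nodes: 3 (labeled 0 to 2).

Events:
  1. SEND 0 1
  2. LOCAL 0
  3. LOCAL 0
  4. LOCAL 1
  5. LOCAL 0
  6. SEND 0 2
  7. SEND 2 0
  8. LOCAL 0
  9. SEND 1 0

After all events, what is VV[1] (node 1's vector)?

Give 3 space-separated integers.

Initial: VV[0]=[0, 0, 0]
Initial: VV[1]=[0, 0, 0]
Initial: VV[2]=[0, 0, 0]
Event 1: SEND 0->1: VV[0][0]++ -> VV[0]=[1, 0, 0], msg_vec=[1, 0, 0]; VV[1]=max(VV[1],msg_vec) then VV[1][1]++ -> VV[1]=[1, 1, 0]
Event 2: LOCAL 0: VV[0][0]++ -> VV[0]=[2, 0, 0]
Event 3: LOCAL 0: VV[0][0]++ -> VV[0]=[3, 0, 0]
Event 4: LOCAL 1: VV[1][1]++ -> VV[1]=[1, 2, 0]
Event 5: LOCAL 0: VV[0][0]++ -> VV[0]=[4, 0, 0]
Event 6: SEND 0->2: VV[0][0]++ -> VV[0]=[5, 0, 0], msg_vec=[5, 0, 0]; VV[2]=max(VV[2],msg_vec) then VV[2][2]++ -> VV[2]=[5, 0, 1]
Event 7: SEND 2->0: VV[2][2]++ -> VV[2]=[5, 0, 2], msg_vec=[5, 0, 2]; VV[0]=max(VV[0],msg_vec) then VV[0][0]++ -> VV[0]=[6, 0, 2]
Event 8: LOCAL 0: VV[0][0]++ -> VV[0]=[7, 0, 2]
Event 9: SEND 1->0: VV[1][1]++ -> VV[1]=[1, 3, 0], msg_vec=[1, 3, 0]; VV[0]=max(VV[0],msg_vec) then VV[0][0]++ -> VV[0]=[8, 3, 2]
Final vectors: VV[0]=[8, 3, 2]; VV[1]=[1, 3, 0]; VV[2]=[5, 0, 2]

Answer: 1 3 0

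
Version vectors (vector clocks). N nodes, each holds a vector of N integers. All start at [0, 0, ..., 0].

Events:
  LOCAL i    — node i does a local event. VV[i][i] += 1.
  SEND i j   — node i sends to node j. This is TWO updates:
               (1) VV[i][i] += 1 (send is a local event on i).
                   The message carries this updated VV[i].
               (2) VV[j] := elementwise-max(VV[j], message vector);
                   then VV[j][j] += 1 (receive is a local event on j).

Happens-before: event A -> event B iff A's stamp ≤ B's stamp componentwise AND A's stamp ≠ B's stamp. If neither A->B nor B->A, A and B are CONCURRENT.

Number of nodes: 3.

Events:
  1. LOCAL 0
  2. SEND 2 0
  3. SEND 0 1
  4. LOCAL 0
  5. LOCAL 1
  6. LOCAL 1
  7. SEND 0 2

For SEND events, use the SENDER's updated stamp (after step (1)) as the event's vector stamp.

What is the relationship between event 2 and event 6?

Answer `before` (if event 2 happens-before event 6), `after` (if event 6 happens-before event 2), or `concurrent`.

Initial: VV[0]=[0, 0, 0]
Initial: VV[1]=[0, 0, 0]
Initial: VV[2]=[0, 0, 0]
Event 1: LOCAL 0: VV[0][0]++ -> VV[0]=[1, 0, 0]
Event 2: SEND 2->0: VV[2][2]++ -> VV[2]=[0, 0, 1], msg_vec=[0, 0, 1]; VV[0]=max(VV[0],msg_vec) then VV[0][0]++ -> VV[0]=[2, 0, 1]
Event 3: SEND 0->1: VV[0][0]++ -> VV[0]=[3, 0, 1], msg_vec=[3, 0, 1]; VV[1]=max(VV[1],msg_vec) then VV[1][1]++ -> VV[1]=[3, 1, 1]
Event 4: LOCAL 0: VV[0][0]++ -> VV[0]=[4, 0, 1]
Event 5: LOCAL 1: VV[1][1]++ -> VV[1]=[3, 2, 1]
Event 6: LOCAL 1: VV[1][1]++ -> VV[1]=[3, 3, 1]
Event 7: SEND 0->2: VV[0][0]++ -> VV[0]=[5, 0, 1], msg_vec=[5, 0, 1]; VV[2]=max(VV[2],msg_vec) then VV[2][2]++ -> VV[2]=[5, 0, 2]
Event 2 stamp: [0, 0, 1]
Event 6 stamp: [3, 3, 1]
[0, 0, 1] <= [3, 3, 1]? True
[3, 3, 1] <= [0, 0, 1]? False
Relation: before

Answer: before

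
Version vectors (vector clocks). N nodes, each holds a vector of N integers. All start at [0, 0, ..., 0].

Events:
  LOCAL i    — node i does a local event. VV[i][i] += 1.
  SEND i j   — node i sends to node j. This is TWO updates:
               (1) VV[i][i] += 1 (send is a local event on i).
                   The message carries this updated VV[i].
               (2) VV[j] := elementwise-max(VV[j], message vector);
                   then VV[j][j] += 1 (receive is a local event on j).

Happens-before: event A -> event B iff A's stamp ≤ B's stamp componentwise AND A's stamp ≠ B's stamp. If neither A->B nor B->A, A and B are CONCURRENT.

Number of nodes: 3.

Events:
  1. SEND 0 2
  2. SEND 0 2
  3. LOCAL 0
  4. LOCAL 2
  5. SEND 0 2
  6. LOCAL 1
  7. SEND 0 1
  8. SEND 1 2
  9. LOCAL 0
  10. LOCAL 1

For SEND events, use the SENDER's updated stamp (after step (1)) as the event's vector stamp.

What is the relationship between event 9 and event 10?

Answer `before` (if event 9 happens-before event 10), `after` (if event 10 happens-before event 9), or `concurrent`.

Initial: VV[0]=[0, 0, 0]
Initial: VV[1]=[0, 0, 0]
Initial: VV[2]=[0, 0, 0]
Event 1: SEND 0->2: VV[0][0]++ -> VV[0]=[1, 0, 0], msg_vec=[1, 0, 0]; VV[2]=max(VV[2],msg_vec) then VV[2][2]++ -> VV[2]=[1, 0, 1]
Event 2: SEND 0->2: VV[0][0]++ -> VV[0]=[2, 0, 0], msg_vec=[2, 0, 0]; VV[2]=max(VV[2],msg_vec) then VV[2][2]++ -> VV[2]=[2, 0, 2]
Event 3: LOCAL 0: VV[0][0]++ -> VV[0]=[3, 0, 0]
Event 4: LOCAL 2: VV[2][2]++ -> VV[2]=[2, 0, 3]
Event 5: SEND 0->2: VV[0][0]++ -> VV[0]=[4, 0, 0], msg_vec=[4, 0, 0]; VV[2]=max(VV[2],msg_vec) then VV[2][2]++ -> VV[2]=[4, 0, 4]
Event 6: LOCAL 1: VV[1][1]++ -> VV[1]=[0, 1, 0]
Event 7: SEND 0->1: VV[0][0]++ -> VV[0]=[5, 0, 0], msg_vec=[5, 0, 0]; VV[1]=max(VV[1],msg_vec) then VV[1][1]++ -> VV[1]=[5, 2, 0]
Event 8: SEND 1->2: VV[1][1]++ -> VV[1]=[5, 3, 0], msg_vec=[5, 3, 0]; VV[2]=max(VV[2],msg_vec) then VV[2][2]++ -> VV[2]=[5, 3, 5]
Event 9: LOCAL 0: VV[0][0]++ -> VV[0]=[6, 0, 0]
Event 10: LOCAL 1: VV[1][1]++ -> VV[1]=[5, 4, 0]
Event 9 stamp: [6, 0, 0]
Event 10 stamp: [5, 4, 0]
[6, 0, 0] <= [5, 4, 0]? False
[5, 4, 0] <= [6, 0, 0]? False
Relation: concurrent

Answer: concurrent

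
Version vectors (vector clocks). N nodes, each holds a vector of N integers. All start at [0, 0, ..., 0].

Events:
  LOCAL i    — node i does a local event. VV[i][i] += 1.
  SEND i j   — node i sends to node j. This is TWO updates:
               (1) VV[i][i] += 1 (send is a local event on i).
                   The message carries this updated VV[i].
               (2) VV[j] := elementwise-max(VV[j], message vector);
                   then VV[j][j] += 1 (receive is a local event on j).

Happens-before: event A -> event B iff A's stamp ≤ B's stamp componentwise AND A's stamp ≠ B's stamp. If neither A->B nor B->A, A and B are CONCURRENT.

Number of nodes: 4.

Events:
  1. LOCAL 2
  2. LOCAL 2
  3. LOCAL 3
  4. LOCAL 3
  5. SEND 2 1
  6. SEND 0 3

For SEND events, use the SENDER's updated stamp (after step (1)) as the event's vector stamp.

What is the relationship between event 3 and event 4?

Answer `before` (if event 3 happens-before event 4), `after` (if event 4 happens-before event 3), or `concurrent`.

Initial: VV[0]=[0, 0, 0, 0]
Initial: VV[1]=[0, 0, 0, 0]
Initial: VV[2]=[0, 0, 0, 0]
Initial: VV[3]=[0, 0, 0, 0]
Event 1: LOCAL 2: VV[2][2]++ -> VV[2]=[0, 0, 1, 0]
Event 2: LOCAL 2: VV[2][2]++ -> VV[2]=[0, 0, 2, 0]
Event 3: LOCAL 3: VV[3][3]++ -> VV[3]=[0, 0, 0, 1]
Event 4: LOCAL 3: VV[3][3]++ -> VV[3]=[0, 0, 0, 2]
Event 5: SEND 2->1: VV[2][2]++ -> VV[2]=[0, 0, 3, 0], msg_vec=[0, 0, 3, 0]; VV[1]=max(VV[1],msg_vec) then VV[1][1]++ -> VV[1]=[0, 1, 3, 0]
Event 6: SEND 0->3: VV[0][0]++ -> VV[0]=[1, 0, 0, 0], msg_vec=[1, 0, 0, 0]; VV[3]=max(VV[3],msg_vec) then VV[3][3]++ -> VV[3]=[1, 0, 0, 3]
Event 3 stamp: [0, 0, 0, 1]
Event 4 stamp: [0, 0, 0, 2]
[0, 0, 0, 1] <= [0, 0, 0, 2]? True
[0, 0, 0, 2] <= [0, 0, 0, 1]? False
Relation: before

Answer: before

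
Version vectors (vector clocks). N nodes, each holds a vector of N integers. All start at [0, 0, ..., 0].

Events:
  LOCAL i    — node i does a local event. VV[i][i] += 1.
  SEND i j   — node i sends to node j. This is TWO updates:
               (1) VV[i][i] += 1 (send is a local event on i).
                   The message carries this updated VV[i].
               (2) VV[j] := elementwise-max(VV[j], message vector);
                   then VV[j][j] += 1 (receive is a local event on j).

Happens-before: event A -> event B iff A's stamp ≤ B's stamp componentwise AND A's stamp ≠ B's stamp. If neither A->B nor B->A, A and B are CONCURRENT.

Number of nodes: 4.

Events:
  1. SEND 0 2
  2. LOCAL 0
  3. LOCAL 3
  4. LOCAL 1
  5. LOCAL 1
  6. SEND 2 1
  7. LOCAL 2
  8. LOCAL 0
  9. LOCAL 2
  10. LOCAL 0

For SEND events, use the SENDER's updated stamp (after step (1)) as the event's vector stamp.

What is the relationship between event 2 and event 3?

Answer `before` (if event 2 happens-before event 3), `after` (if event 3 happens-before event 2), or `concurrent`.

Answer: concurrent

Derivation:
Initial: VV[0]=[0, 0, 0, 0]
Initial: VV[1]=[0, 0, 0, 0]
Initial: VV[2]=[0, 0, 0, 0]
Initial: VV[3]=[0, 0, 0, 0]
Event 1: SEND 0->2: VV[0][0]++ -> VV[0]=[1, 0, 0, 0], msg_vec=[1, 0, 0, 0]; VV[2]=max(VV[2],msg_vec) then VV[2][2]++ -> VV[2]=[1, 0, 1, 0]
Event 2: LOCAL 0: VV[0][0]++ -> VV[0]=[2, 0, 0, 0]
Event 3: LOCAL 3: VV[3][3]++ -> VV[3]=[0, 0, 0, 1]
Event 4: LOCAL 1: VV[1][1]++ -> VV[1]=[0, 1, 0, 0]
Event 5: LOCAL 1: VV[1][1]++ -> VV[1]=[0, 2, 0, 0]
Event 6: SEND 2->1: VV[2][2]++ -> VV[2]=[1, 0, 2, 0], msg_vec=[1, 0, 2, 0]; VV[1]=max(VV[1],msg_vec) then VV[1][1]++ -> VV[1]=[1, 3, 2, 0]
Event 7: LOCAL 2: VV[2][2]++ -> VV[2]=[1, 0, 3, 0]
Event 8: LOCAL 0: VV[0][0]++ -> VV[0]=[3, 0, 0, 0]
Event 9: LOCAL 2: VV[2][2]++ -> VV[2]=[1, 0, 4, 0]
Event 10: LOCAL 0: VV[0][0]++ -> VV[0]=[4, 0, 0, 0]
Event 2 stamp: [2, 0, 0, 0]
Event 3 stamp: [0, 0, 0, 1]
[2, 0, 0, 0] <= [0, 0, 0, 1]? False
[0, 0, 0, 1] <= [2, 0, 0, 0]? False
Relation: concurrent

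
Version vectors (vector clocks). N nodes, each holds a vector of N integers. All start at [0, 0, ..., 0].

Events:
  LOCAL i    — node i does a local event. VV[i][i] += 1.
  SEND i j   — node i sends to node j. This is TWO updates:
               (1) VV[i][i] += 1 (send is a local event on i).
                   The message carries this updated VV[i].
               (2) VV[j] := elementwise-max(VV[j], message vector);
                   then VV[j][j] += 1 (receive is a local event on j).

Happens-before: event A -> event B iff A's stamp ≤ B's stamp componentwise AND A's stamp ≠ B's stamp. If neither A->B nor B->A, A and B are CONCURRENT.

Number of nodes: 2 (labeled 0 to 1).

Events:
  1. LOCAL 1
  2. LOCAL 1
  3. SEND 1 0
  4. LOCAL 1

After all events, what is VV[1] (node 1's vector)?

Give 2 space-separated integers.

Initial: VV[0]=[0, 0]
Initial: VV[1]=[0, 0]
Event 1: LOCAL 1: VV[1][1]++ -> VV[1]=[0, 1]
Event 2: LOCAL 1: VV[1][1]++ -> VV[1]=[0, 2]
Event 3: SEND 1->0: VV[1][1]++ -> VV[1]=[0, 3], msg_vec=[0, 3]; VV[0]=max(VV[0],msg_vec) then VV[0][0]++ -> VV[0]=[1, 3]
Event 4: LOCAL 1: VV[1][1]++ -> VV[1]=[0, 4]
Final vectors: VV[0]=[1, 3]; VV[1]=[0, 4]

Answer: 0 4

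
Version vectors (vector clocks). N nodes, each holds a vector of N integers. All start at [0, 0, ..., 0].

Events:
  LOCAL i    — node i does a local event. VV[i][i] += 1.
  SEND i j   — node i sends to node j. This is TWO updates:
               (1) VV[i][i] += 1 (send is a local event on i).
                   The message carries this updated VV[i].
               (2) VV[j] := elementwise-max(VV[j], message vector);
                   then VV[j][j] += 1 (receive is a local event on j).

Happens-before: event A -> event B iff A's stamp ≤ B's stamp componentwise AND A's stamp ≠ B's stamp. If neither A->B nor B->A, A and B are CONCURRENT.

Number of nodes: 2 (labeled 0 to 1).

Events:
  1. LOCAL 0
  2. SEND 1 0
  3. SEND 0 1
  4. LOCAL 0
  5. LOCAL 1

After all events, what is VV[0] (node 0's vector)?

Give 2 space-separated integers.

Initial: VV[0]=[0, 0]
Initial: VV[1]=[0, 0]
Event 1: LOCAL 0: VV[0][0]++ -> VV[0]=[1, 0]
Event 2: SEND 1->0: VV[1][1]++ -> VV[1]=[0, 1], msg_vec=[0, 1]; VV[0]=max(VV[0],msg_vec) then VV[0][0]++ -> VV[0]=[2, 1]
Event 3: SEND 0->1: VV[0][0]++ -> VV[0]=[3, 1], msg_vec=[3, 1]; VV[1]=max(VV[1],msg_vec) then VV[1][1]++ -> VV[1]=[3, 2]
Event 4: LOCAL 0: VV[0][0]++ -> VV[0]=[4, 1]
Event 5: LOCAL 1: VV[1][1]++ -> VV[1]=[3, 3]
Final vectors: VV[0]=[4, 1]; VV[1]=[3, 3]

Answer: 4 1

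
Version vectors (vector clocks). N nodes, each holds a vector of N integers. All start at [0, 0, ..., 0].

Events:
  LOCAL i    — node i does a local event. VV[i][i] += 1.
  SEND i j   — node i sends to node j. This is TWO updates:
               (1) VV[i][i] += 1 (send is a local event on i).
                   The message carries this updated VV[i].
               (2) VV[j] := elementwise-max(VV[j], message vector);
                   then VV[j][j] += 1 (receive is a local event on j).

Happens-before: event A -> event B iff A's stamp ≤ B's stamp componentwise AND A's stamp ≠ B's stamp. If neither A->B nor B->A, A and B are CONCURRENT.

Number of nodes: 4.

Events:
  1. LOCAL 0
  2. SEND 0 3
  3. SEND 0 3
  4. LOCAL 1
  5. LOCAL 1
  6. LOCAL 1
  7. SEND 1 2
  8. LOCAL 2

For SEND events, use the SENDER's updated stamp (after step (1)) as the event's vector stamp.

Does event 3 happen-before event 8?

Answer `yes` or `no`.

Answer: no

Derivation:
Initial: VV[0]=[0, 0, 0, 0]
Initial: VV[1]=[0, 0, 0, 0]
Initial: VV[2]=[0, 0, 0, 0]
Initial: VV[3]=[0, 0, 0, 0]
Event 1: LOCAL 0: VV[0][0]++ -> VV[0]=[1, 0, 0, 0]
Event 2: SEND 0->3: VV[0][0]++ -> VV[0]=[2, 0, 0, 0], msg_vec=[2, 0, 0, 0]; VV[3]=max(VV[3],msg_vec) then VV[3][3]++ -> VV[3]=[2, 0, 0, 1]
Event 3: SEND 0->3: VV[0][0]++ -> VV[0]=[3, 0, 0, 0], msg_vec=[3, 0, 0, 0]; VV[3]=max(VV[3],msg_vec) then VV[3][3]++ -> VV[3]=[3, 0, 0, 2]
Event 4: LOCAL 1: VV[1][1]++ -> VV[1]=[0, 1, 0, 0]
Event 5: LOCAL 1: VV[1][1]++ -> VV[1]=[0, 2, 0, 0]
Event 6: LOCAL 1: VV[1][1]++ -> VV[1]=[0, 3, 0, 0]
Event 7: SEND 1->2: VV[1][1]++ -> VV[1]=[0, 4, 0, 0], msg_vec=[0, 4, 0, 0]; VV[2]=max(VV[2],msg_vec) then VV[2][2]++ -> VV[2]=[0, 4, 1, 0]
Event 8: LOCAL 2: VV[2][2]++ -> VV[2]=[0, 4, 2, 0]
Event 3 stamp: [3, 0, 0, 0]
Event 8 stamp: [0, 4, 2, 0]
[3, 0, 0, 0] <= [0, 4, 2, 0]? False. Equal? False. Happens-before: False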